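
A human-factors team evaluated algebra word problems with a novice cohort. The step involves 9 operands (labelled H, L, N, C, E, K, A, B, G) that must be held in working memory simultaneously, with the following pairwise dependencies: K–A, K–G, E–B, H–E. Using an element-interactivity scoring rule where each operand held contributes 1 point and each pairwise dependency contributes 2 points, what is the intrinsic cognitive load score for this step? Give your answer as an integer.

17

Count of operands held simultaneously: 9.
Count of pairwise dependencies listed: 4.
Element contribution: 9 × 1 = 9.
Interaction contribution: 4 × 2 = 8.
Intrinsic load = 9 + 8 = 17.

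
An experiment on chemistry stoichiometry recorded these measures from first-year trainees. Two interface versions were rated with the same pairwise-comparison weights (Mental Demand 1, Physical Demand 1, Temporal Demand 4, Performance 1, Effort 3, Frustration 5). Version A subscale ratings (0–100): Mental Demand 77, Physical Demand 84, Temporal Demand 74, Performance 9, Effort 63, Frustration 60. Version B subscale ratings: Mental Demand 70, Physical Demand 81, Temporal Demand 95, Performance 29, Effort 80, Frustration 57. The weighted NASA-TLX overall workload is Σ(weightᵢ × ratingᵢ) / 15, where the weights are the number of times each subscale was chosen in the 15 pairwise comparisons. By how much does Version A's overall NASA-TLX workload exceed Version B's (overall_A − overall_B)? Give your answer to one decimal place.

Version A weighted sum = 1·77 + 1·84 + 4·74 + 1·9 + 3·63 + 5·60 = 77 + 84 + 296 + 9 + 189 + 300 = 955; overall_A = 955/15 = 63.6667.
Version B weighted sum = 1·70 + 1·81 + 4·95 + 1·29 + 3·80 + 5·57 = 70 + 81 + 380 + 29 + 240 + 285 = 1085; overall_B = 1085/15 = 72.3333.
Difference = 63.6667 − 72.3333 = -8.6666 ≈ -8.7.

-8.7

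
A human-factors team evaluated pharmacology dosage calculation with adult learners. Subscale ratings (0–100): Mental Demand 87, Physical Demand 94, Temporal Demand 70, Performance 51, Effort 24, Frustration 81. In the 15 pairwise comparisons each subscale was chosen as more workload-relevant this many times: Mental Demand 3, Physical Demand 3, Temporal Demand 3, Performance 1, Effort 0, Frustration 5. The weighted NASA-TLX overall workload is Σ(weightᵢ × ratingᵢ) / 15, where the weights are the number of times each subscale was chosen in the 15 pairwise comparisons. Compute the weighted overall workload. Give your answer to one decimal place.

The tallies are the weights (they sum to 15).
Weighted sum = 3·87 + 3·94 + 3·70 + 1·51 + 0·24 + 5·81
            = 261 + 282 + 210 + 51 + 0 + 405 = 1209.
Overall workload = 1209 / 15 = 80.6000 ≈ 80.6.

80.6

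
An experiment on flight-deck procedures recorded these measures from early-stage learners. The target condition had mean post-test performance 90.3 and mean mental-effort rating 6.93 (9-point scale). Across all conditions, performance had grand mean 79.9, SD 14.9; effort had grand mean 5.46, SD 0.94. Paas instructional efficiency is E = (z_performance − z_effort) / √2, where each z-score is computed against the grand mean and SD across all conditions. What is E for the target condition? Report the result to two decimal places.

-0.61

z_performance = (90.3 − 79.9) / 14.9 = 10.4000 / 14.9 = 0.6980.
z_effort = (6.93 − 5.46) / 0.94 = 1.4700 / 0.94 = 1.5638.
z_P − z_E = 0.6980 − 1.5638 = -0.8658.
E = -0.8658 / √2 = -0.8658 / 1.41421 = -0.6122 ≈ -0.61.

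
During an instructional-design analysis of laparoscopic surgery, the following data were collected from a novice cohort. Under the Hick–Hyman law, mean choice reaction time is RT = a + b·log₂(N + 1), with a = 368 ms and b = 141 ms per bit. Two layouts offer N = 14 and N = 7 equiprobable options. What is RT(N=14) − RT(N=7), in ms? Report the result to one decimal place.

127.9

RT(14) = 368 + 141·log₂(15) = 368 + 141·3.9069 = 918.8729 ms.
RT(7) = 368 + 141·log₂(8) = 368 + 141·3.0000 = 791.0000 ms.
Difference = 918.8729 − 791.0000 = 127.8729 ≈ 127.9 ms.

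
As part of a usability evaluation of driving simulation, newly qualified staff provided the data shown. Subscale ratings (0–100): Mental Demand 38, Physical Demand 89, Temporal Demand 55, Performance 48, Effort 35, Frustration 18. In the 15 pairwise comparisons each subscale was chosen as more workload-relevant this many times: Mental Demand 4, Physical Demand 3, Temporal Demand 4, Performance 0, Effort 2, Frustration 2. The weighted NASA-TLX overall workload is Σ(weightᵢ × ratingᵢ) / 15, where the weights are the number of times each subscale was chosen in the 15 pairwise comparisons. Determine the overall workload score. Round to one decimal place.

The tallies are the weights (they sum to 15).
Weighted sum = 4·38 + 3·89 + 4·55 + 0·48 + 2·35 + 2·18
            = 152 + 267 + 220 + 0 + 70 + 36 = 745.
Overall workload = 745 / 15 = 49.6667 ≈ 49.7.

49.7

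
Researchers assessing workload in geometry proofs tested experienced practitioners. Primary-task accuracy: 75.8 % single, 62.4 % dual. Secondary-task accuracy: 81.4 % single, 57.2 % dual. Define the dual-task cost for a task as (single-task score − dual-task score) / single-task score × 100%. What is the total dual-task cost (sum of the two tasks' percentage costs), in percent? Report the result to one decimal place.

47.4

Primary cost = (75.8 − 62.4) / 75.8 × 100% = 17.6781%.
Secondary cost = (81.4 − 57.2) / 81.4 × 100% = 29.7297%.
Total = 17.6781% + 29.7297% = 47.4078% ≈ 47.4%.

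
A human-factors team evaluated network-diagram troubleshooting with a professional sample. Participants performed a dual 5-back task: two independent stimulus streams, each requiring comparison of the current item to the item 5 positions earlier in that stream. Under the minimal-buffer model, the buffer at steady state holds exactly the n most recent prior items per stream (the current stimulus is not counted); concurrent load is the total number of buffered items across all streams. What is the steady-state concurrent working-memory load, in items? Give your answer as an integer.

Each stream's buffer holds its 5 most recent prior items.
Two independent streams: 2 × 5 = 10 buffered items at steady state.

10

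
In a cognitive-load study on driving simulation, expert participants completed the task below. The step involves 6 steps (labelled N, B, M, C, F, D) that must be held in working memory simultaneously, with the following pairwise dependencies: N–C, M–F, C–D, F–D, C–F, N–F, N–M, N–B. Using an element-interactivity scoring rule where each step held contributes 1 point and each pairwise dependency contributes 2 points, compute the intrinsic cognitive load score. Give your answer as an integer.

Count of steps held simultaneously: 6.
Count of pairwise dependencies listed: 8.
Element contribution: 6 × 1 = 6.
Interaction contribution: 8 × 2 = 16.
Intrinsic load = 6 + 16 = 22.

22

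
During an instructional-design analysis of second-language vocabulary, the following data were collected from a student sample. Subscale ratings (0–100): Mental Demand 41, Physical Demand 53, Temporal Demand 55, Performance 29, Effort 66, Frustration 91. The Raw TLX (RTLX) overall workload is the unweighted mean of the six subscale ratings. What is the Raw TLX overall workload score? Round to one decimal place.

55.8

Sum of ratings = 41 + 53 + 55 + 29 + 66 + 91 = 335.
RTLX = 335 / 6 = 55.8333 ≈ 55.8.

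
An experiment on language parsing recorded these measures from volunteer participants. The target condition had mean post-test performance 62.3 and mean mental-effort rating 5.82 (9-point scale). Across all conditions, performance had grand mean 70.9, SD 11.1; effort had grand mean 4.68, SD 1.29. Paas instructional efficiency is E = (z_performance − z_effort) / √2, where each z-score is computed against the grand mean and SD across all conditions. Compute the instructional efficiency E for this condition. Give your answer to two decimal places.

z_performance = (62.3 − 70.9) / 11.1 = -8.6000 / 11.1 = -0.7748.
z_effort = (5.82 − 4.68) / 1.29 = 1.1400 / 1.29 = 0.8837.
z_P − z_E = -0.7748 − 0.8837 = -1.6585.
E = -1.6585 / √2 = -1.6585 / 1.41421 = -1.1727 ≈ -1.17.

-1.17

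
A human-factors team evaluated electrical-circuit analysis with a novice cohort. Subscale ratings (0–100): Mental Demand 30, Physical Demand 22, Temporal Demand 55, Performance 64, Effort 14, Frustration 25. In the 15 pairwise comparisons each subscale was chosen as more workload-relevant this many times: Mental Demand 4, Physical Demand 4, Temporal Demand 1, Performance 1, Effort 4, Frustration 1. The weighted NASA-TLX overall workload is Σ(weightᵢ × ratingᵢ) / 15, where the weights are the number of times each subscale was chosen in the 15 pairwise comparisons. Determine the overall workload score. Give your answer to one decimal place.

27.2

The tallies are the weights (they sum to 15).
Weighted sum = 4·30 + 4·22 + 1·55 + 1·64 + 4·14 + 1·25
            = 120 + 88 + 55 + 64 + 56 + 25 = 408.
Overall workload = 408 / 15 = 27.2000 ≈ 27.2.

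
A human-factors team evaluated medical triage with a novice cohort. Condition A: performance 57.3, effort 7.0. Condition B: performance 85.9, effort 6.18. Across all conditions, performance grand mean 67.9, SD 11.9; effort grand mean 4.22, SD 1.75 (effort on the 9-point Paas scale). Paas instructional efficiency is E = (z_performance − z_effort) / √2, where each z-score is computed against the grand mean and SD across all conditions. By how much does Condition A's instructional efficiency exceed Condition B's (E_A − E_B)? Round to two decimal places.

Condition A: z_P = (57.3 − 67.9)/11.9 = -0.8908; z_E = (7.0 − 4.22)/1.75 = 1.5886; E_A = (-0.8908 − 1.5886)/√2 = -1.7532.
Condition B: z_P = (85.9 − 67.9)/11.9 = 1.5126; z_E = (6.18 − 4.22)/1.75 = 1.1200; E_B = (1.5126 − 1.1200)/√2 = 0.2776.
E_A − E_B = -1.7532 − 0.2776 = -2.0308 ≈ -2.03.

-2.03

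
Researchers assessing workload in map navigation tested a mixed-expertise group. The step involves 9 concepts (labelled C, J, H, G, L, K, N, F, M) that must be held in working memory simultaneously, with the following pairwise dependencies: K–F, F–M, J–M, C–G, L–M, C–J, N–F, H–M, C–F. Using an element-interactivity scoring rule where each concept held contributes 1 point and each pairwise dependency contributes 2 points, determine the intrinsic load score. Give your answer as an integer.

27

Count of concepts held simultaneously: 9.
Count of pairwise dependencies listed: 9.
Element contribution: 9 × 1 = 9.
Interaction contribution: 9 × 2 = 18.
Intrinsic load = 9 + 18 = 27.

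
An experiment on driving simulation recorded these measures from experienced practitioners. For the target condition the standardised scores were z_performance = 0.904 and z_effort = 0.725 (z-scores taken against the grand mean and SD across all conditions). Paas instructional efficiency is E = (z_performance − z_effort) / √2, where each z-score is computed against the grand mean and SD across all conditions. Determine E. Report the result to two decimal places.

z_P − z_E = 0.904 − 0.725 = 0.1790.
E = 0.1790 / √2 = 0.1790 / 1.41421 = 0.1266 ≈ 0.13.

0.13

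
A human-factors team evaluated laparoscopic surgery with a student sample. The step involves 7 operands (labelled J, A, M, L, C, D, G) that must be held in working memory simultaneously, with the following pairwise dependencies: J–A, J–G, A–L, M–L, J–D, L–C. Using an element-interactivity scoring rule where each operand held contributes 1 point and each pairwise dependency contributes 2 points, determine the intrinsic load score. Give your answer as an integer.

19

Count of operands held simultaneously: 7.
Count of pairwise dependencies listed: 6.
Element contribution: 7 × 1 = 7.
Interaction contribution: 6 × 2 = 12.
Intrinsic load = 7 + 12 = 19.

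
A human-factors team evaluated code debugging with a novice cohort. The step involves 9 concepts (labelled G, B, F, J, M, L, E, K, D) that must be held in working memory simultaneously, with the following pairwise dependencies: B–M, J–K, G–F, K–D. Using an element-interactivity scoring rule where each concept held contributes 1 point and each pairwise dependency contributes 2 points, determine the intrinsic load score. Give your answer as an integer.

Count of concepts held simultaneously: 9.
Count of pairwise dependencies listed: 4.
Element contribution: 9 × 1 = 9.
Interaction contribution: 4 × 2 = 8.
Intrinsic load = 9 + 8 = 17.

17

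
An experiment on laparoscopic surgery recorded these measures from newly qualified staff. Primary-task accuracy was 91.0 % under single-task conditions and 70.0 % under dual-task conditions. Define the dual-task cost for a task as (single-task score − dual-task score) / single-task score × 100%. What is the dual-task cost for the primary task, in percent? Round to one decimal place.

23.1

Cost = (91.0 − 70.0) / 91.0 × 100%
     = 21.0000 / 91.0 × 100% = 23.0769%.
≈ 23.1%.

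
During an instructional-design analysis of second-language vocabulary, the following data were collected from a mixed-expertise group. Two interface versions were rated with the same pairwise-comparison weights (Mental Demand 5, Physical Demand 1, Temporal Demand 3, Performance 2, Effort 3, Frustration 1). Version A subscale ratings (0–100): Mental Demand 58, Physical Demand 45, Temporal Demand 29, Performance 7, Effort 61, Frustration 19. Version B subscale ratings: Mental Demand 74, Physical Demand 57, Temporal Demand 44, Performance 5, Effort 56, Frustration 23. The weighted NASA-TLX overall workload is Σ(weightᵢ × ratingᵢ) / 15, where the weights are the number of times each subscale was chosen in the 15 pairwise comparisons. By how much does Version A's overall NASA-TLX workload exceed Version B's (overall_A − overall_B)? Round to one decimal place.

-8.1

Version A weighted sum = 5·58 + 1·45 + 3·29 + 2·7 + 3·61 + 1·19 = 290 + 45 + 87 + 14 + 183 + 19 = 638; overall_A = 638/15 = 42.5333.
Version B weighted sum = 5·74 + 1·57 + 3·44 + 2·5 + 3·56 + 1·23 = 370 + 57 + 132 + 10 + 168 + 23 = 760; overall_B = 760/15 = 50.6667.
Difference = 42.5333 − 50.6667 = -8.1334 ≈ -8.1.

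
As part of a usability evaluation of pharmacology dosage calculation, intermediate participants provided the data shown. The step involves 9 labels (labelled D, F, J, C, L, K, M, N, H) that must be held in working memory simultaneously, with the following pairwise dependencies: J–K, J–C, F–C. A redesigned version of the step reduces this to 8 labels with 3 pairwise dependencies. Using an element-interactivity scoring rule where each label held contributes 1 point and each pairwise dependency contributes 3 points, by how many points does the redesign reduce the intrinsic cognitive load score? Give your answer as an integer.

Original: 9 × 1 + 3 × 3 = 9 + 9 = 18.
Redesigned: 8 × 1 + 3 × 3 = 8 + 9 = 17.
Reduction = 18 − 17 = 1.

1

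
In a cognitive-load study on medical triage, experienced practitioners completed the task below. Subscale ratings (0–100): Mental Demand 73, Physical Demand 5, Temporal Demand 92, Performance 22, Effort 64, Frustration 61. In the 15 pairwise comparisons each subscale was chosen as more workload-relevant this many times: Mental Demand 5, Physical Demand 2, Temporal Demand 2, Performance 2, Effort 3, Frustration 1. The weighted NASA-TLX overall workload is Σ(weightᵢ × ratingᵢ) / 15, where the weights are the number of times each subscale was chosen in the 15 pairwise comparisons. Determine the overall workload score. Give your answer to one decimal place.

57.1

The tallies are the weights (they sum to 15).
Weighted sum = 5·73 + 2·5 + 2·92 + 2·22 + 3·64 + 1·61
            = 365 + 10 + 184 + 44 + 192 + 61 = 856.
Overall workload = 856 / 15 = 57.0667 ≈ 57.1.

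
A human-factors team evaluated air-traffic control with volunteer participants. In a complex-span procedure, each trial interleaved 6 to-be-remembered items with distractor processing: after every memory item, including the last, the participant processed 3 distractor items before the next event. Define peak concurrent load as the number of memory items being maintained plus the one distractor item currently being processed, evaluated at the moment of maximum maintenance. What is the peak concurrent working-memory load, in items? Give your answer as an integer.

Maintenance is greatest during the distractor(s) after memory item 6: all 6 memory items are being held.
One distractor item is concurrently being processed.
Peak concurrent load = 6 + 1 = 7 items.

7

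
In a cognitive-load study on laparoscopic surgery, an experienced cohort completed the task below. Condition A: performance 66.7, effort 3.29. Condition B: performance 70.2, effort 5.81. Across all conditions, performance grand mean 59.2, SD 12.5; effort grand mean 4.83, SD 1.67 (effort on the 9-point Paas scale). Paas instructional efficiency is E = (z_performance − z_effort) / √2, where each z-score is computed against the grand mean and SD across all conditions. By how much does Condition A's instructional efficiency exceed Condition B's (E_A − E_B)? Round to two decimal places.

Condition A: z_P = (66.7 − 59.2)/12.5 = 0.6000; z_E = (3.29 − 4.83)/1.67 = -0.9222; E_A = (0.6000 − (-0.9222))/√2 = 1.0764.
Condition B: z_P = (70.2 − 59.2)/12.5 = 0.8800; z_E = (5.81 − 4.83)/1.67 = 0.5868; E_B = (0.8800 − 0.5868)/√2 = 0.2073.
E_A − E_B = 1.0764 − 0.2073 = 0.8691 ≈ 0.87.

0.87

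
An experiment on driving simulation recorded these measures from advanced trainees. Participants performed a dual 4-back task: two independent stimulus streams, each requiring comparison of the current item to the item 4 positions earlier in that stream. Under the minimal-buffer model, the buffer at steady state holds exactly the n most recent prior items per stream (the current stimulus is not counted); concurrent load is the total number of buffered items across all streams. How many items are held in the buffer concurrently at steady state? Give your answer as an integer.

8

Each stream's buffer holds its 4 most recent prior items.
Two independent streams: 2 × 4 = 8 buffered items at steady state.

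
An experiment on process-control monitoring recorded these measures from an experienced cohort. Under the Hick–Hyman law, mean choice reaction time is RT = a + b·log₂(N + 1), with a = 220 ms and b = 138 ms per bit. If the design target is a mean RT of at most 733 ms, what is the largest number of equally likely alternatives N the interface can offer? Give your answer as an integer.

12

Set 220 + 138·log₂(N + 1) ≤ 733.
log₂(N + 1) ≤ (733 − 220) / 138 = 3.7174.
N + 1 ≤ 2^3.7174 = 13.1537.
N ≤ 12.1537, so the largest integer N is 12.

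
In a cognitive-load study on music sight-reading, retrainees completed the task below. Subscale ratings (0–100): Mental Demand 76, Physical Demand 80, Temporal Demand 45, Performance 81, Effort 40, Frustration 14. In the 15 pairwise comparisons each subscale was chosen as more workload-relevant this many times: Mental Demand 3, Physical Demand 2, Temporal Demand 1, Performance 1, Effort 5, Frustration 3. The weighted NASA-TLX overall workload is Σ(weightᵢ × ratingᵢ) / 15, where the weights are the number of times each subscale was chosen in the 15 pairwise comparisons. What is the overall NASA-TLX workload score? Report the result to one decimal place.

50.4

The tallies are the weights (they sum to 15).
Weighted sum = 3·76 + 2·80 + 1·45 + 1·81 + 5·40 + 3·14
            = 228 + 160 + 45 + 81 + 200 + 42 = 756.
Overall workload = 756 / 15 = 50.4000 ≈ 50.4.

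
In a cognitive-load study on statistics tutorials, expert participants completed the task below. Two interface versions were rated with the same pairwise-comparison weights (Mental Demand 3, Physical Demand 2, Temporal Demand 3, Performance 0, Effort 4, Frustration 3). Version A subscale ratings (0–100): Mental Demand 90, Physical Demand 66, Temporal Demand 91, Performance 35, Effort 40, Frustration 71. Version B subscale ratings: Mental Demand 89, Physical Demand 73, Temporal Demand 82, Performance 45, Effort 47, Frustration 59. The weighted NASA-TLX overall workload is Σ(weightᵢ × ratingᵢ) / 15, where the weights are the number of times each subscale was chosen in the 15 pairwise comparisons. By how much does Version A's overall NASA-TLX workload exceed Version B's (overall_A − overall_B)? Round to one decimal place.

Version A weighted sum = 3·90 + 2·66 + 3·91 + 0·35 + 4·40 + 3·71 = 270 + 132 + 273 + 0 + 160 + 213 = 1048; overall_A = 1048/15 = 69.8667.
Version B weighted sum = 3·89 + 2·73 + 3·82 + 0·45 + 4·47 + 3·59 = 267 + 146 + 246 + 0 + 188 + 177 = 1024; overall_B = 1024/15 = 68.2667.
Difference = 69.8667 − 68.2667 = 1.6000 ≈ 1.6.

1.6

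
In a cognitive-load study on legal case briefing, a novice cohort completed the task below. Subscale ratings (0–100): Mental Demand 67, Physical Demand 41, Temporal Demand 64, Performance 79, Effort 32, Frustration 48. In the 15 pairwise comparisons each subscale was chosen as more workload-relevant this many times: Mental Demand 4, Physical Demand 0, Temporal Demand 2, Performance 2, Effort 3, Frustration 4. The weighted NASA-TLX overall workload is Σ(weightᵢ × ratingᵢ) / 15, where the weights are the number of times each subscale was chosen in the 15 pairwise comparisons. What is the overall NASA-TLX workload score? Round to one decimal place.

56.1

The tallies are the weights (they sum to 15).
Weighted sum = 4·67 + 0·41 + 2·64 + 2·79 + 3·32 + 4·48
            = 268 + 0 + 128 + 158 + 96 + 192 = 842.
Overall workload = 842 / 15 = 56.1333 ≈ 56.1.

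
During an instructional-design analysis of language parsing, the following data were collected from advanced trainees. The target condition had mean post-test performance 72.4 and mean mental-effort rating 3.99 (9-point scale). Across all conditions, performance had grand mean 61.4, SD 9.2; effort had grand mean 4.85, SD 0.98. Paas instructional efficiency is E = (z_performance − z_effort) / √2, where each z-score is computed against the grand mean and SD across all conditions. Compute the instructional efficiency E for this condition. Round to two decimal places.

1.47

z_performance = (72.4 − 61.4) / 9.2 = 11.0000 / 9.2 = 1.1957.
z_effort = (3.99 − 4.85) / 0.98 = -0.8600 / 0.98 = -0.8776.
z_P − z_E = 1.1957 − (-0.8776) = 2.0733.
E = 2.0733 / √2 = 2.0733 / 1.41421 = 1.4660 ≈ 1.47.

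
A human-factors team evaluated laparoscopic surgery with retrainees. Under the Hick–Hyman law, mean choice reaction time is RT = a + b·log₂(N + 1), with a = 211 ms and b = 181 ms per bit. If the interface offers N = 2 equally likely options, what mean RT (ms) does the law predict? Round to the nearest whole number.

log₂(2 + 1) = log₂(3) = 1.5850.
RT = 211 + 181 × 1.5850 = 211 + 286.8850 = 497.8850 ms.
≈ 498 ms.

498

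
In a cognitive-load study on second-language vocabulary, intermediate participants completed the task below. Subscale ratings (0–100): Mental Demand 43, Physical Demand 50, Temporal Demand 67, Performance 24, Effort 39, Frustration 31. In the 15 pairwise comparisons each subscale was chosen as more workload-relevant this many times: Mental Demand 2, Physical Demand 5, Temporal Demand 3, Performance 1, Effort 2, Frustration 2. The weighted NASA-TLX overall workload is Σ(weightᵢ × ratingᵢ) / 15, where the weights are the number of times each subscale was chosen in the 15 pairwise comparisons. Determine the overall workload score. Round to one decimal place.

The tallies are the weights (they sum to 15).
Weighted sum = 2·43 + 5·50 + 3·67 + 1·24 + 2·39 + 2·31
            = 86 + 250 + 201 + 24 + 78 + 62 = 701.
Overall workload = 701 / 15 = 46.7333 ≈ 46.7.

46.7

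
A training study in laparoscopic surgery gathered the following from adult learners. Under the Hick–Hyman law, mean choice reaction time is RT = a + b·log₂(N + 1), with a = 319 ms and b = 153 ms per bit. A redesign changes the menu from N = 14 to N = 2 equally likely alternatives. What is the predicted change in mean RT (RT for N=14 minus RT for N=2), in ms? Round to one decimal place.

RT(14) = 319 + 153·log₂(15) = 319 + 153·3.9069 = 916.7557 ms.
RT(2) = 319 + 153·log₂(3) = 319 + 153·1.5850 = 561.5050 ms.
Difference = 916.7557 − 561.5050 = 355.2507 ≈ 355.3 ms.

355.3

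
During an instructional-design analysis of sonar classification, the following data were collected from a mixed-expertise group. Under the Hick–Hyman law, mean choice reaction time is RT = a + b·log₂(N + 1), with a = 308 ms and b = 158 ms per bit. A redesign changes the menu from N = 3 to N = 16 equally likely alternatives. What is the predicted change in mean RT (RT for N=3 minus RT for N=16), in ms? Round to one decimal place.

RT(3) = 308 + 158·log₂(4) = 308 + 158·2.0000 = 624.0000 ms.
RT(16) = 308 + 158·log₂(17) = 308 + 158·4.0875 = 953.8250 ms.
Difference = 624.0000 − 953.8250 = -329.8250 ≈ -329.8 ms.

-329.8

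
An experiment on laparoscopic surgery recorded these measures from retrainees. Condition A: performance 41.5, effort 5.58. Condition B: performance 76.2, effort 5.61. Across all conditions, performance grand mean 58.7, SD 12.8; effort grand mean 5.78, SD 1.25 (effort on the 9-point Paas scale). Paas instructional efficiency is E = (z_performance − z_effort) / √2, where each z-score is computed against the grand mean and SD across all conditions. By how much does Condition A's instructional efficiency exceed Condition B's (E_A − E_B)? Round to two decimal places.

-1.90

Condition A: z_P = (41.5 − 58.7)/12.8 = -1.3438; z_E = (5.58 − 5.78)/1.25 = -0.1600; E_A = (-1.3438 − (-0.1600))/√2 = -0.8371.
Condition B: z_P = (76.2 − 58.7)/12.8 = 1.3672; z_E = (5.61 − 5.78)/1.25 = -0.1360; E_B = (1.3672 − (-0.1360))/√2 = 1.0629.
E_A − E_B = -0.8371 − 1.0629 = -1.9000 ≈ -1.90.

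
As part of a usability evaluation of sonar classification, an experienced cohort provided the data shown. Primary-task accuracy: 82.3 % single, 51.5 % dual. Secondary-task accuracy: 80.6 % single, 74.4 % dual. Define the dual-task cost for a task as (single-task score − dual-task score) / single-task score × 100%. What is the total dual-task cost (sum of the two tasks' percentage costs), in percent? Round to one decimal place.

Primary cost = (82.3 − 51.5) / 82.3 × 100% = 37.4241%.
Secondary cost = (80.6 − 74.4) / 80.6 × 100% = 7.6923%.
Total = 37.4241% + 7.6923% = 45.1164% ≈ 45.1%.

45.1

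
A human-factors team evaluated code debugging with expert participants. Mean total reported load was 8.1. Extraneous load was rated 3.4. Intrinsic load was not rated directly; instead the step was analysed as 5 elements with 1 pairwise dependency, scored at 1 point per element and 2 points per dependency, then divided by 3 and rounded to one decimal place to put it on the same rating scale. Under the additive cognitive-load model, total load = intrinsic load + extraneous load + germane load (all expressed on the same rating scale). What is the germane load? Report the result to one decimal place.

Intrinsic (element-interactivity): (5 × 1 + 1 × 2) / 3 = 7 / 3 = 2.3333 → 2.3.
germane load = total − intrinsic − extraneous
             = 8.1 − 2.3 − 3.4 = 2.4.

2.4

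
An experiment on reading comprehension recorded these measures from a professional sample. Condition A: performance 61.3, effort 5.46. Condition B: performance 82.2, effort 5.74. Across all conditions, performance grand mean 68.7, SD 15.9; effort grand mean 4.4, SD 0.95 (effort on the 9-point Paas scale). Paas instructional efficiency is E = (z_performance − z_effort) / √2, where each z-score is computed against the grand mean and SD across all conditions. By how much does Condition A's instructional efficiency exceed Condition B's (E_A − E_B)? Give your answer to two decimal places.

-0.72

Condition A: z_P = (61.3 − 68.7)/15.9 = -0.4654; z_E = (5.46 − 4.4)/0.95 = 1.1158; E_A = (-0.4654 − 1.1158)/√2 = -1.1181.
Condition B: z_P = (82.2 − 68.7)/15.9 = 0.8491; z_E = (5.74 − 4.4)/0.95 = 1.4105; E_B = (0.8491 − 1.4105)/√2 = -0.3970.
E_A − E_B = -1.1181 − (-0.3970) = -0.7211 ≈ -0.72.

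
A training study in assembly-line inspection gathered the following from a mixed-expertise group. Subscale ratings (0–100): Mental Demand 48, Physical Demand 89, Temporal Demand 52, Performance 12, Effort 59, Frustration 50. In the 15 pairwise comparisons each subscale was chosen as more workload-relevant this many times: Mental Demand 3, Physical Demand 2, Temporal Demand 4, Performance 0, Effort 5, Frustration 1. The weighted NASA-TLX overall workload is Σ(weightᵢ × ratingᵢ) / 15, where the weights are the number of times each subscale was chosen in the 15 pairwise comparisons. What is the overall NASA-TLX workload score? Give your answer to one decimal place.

58.3

The tallies are the weights (they sum to 15).
Weighted sum = 3·48 + 2·89 + 4·52 + 0·12 + 5·59 + 1·50
            = 144 + 178 + 208 + 0 + 295 + 50 = 875.
Overall workload = 875 / 15 = 58.3333 ≈ 58.3.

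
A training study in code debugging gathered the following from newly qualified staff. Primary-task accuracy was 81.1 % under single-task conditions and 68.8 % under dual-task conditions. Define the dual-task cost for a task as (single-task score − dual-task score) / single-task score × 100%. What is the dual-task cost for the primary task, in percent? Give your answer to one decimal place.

15.2

Cost = (81.1 − 68.8) / 81.1 × 100%
     = 12.3000 / 81.1 × 100% = 15.1665%.
≈ 15.2%.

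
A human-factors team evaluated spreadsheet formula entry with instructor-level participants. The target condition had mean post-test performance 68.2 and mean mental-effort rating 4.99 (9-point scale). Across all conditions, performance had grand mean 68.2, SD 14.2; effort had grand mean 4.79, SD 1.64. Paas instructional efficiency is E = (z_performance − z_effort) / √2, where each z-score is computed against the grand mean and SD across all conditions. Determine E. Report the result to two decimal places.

z_performance = (68.2 − 68.2) / 14.2 = 0.0000 / 14.2 = 0.0000.
z_effort = (4.99 − 4.79) / 1.64 = 0.2000 / 1.64 = 0.1220.
z_P − z_E = 0.0000 − 0.1220 = -0.1220.
E = -0.1220 / √2 = -0.1220 / 1.41421 = -0.0863 ≈ -0.09.

-0.09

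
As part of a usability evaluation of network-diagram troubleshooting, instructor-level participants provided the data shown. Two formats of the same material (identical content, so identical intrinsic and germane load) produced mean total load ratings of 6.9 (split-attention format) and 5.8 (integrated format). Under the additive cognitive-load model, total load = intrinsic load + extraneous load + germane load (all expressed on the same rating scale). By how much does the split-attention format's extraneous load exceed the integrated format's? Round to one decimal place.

Intrinsic and germane load are equal across formats, so the difference in total load equals the difference in extraneous load.
Extraneous-load difference = 6.9 − 5.8 = 1.1.

1.1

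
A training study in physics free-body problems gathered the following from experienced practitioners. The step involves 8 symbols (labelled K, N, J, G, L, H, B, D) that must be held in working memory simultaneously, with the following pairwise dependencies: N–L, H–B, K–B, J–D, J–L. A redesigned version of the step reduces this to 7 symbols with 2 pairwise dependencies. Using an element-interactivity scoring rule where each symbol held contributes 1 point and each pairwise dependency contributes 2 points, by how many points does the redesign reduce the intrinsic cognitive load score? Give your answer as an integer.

Original: 8 × 1 + 5 × 2 = 8 + 10 = 18.
Redesigned: 7 × 1 + 2 × 2 = 7 + 4 = 11.
Reduction = 18 − 11 = 7.

7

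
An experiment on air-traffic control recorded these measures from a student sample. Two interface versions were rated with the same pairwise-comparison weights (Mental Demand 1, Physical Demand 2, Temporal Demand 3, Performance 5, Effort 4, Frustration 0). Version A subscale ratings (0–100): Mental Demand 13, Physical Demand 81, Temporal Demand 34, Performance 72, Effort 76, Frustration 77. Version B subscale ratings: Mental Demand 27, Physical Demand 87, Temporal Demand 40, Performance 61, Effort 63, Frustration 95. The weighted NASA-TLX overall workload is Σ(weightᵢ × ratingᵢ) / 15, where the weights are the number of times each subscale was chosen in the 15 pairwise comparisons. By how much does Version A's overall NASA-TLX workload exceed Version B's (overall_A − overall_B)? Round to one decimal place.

Version A weighted sum = 1·13 + 2·81 + 3·34 + 5·72 + 4·76 + 0·77 = 13 + 162 + 102 + 360 + 304 + 0 = 941; overall_A = 941/15 = 62.7333.
Version B weighted sum = 1·27 + 2·87 + 3·40 + 5·61 + 4·63 + 0·95 = 27 + 174 + 120 + 305 + 252 + 0 = 878; overall_B = 878/15 = 58.5333.
Difference = 62.7333 − 58.5333 = 4.2000 ≈ 4.2.

4.2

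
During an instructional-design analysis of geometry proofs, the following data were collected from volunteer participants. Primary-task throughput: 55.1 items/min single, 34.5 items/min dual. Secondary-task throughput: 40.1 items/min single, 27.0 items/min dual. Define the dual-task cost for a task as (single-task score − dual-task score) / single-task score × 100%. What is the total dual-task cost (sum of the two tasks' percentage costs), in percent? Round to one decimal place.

70.1

Primary cost = (55.1 − 34.5) / 55.1 × 100% = 37.3866%.
Secondary cost = (40.1 − 27.0) / 40.1 × 100% = 32.6683%.
Total = 37.3866% + 32.6683% = 70.0549% ≈ 70.1%.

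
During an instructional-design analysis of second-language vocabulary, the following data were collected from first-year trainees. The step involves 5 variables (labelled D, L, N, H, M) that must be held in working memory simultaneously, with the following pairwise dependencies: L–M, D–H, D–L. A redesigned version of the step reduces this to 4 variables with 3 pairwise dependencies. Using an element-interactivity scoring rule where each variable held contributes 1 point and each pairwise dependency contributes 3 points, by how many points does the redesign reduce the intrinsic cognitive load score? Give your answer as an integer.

Original: 5 × 1 + 3 × 3 = 5 + 9 = 14.
Redesigned: 4 × 1 + 3 × 3 = 4 + 9 = 13.
Reduction = 14 − 13 = 1.

1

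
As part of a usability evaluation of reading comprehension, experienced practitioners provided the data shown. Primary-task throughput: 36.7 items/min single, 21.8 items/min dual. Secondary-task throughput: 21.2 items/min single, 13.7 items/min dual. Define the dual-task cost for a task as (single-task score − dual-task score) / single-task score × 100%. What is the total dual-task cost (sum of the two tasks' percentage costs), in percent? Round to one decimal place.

76.0

Primary cost = (36.7 − 21.8) / 36.7 × 100% = 40.5995%.
Secondary cost = (21.2 − 13.7) / 21.2 × 100% = 35.3774%.
Total = 40.5995% + 35.3774% = 75.9769% ≈ 76.0%.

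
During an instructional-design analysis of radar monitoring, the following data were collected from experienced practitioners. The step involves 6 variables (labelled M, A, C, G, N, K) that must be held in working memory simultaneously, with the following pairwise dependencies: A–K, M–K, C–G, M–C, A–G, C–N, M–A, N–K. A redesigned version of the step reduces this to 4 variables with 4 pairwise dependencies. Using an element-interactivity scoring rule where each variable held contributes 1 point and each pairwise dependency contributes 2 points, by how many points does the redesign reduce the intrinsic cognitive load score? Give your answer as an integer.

Original: 6 × 1 + 8 × 2 = 6 + 16 = 22.
Redesigned: 4 × 1 + 4 × 2 = 4 + 8 = 12.
Reduction = 22 − 12 = 10.

10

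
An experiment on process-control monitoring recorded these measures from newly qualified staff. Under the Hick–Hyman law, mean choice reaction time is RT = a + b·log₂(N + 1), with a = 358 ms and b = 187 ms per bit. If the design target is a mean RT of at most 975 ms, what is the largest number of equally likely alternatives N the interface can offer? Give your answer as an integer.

Set 358 + 187·log₂(N + 1) ≤ 975.
log₂(N + 1) ≤ (975 − 358) / 187 = 3.2995.
N + 1 ≤ 2^3.2995 = 9.8457.
N ≤ 8.8457, so the largest integer N is 8.

8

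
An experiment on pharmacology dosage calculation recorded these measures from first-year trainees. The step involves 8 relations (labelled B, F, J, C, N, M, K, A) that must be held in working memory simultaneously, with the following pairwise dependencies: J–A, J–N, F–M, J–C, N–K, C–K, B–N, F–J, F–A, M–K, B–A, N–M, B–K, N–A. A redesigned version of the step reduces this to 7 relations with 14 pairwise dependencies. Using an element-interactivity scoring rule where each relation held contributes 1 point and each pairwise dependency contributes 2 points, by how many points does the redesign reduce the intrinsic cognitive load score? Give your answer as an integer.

1

Original: 8 × 1 + 14 × 2 = 8 + 28 = 36.
Redesigned: 7 × 1 + 14 × 2 = 7 + 28 = 35.
Reduction = 36 − 35 = 1.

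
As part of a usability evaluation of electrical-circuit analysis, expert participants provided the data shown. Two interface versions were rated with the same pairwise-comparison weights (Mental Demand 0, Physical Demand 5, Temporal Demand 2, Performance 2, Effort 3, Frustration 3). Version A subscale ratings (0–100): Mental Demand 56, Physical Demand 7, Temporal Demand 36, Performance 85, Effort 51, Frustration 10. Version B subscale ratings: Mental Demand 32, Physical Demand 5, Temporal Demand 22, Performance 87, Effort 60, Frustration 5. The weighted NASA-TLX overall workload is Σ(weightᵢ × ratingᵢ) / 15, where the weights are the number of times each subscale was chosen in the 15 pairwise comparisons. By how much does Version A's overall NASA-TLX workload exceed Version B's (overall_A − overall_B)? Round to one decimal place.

1.5

Version A weighted sum = 0·56 + 5·7 + 2·36 + 2·85 + 3·51 + 3·10 = 0 + 35 + 72 + 170 + 153 + 30 = 460; overall_A = 460/15 = 30.6667.
Version B weighted sum = 0·32 + 5·5 + 2·22 + 2·87 + 3·60 + 3·5 = 0 + 25 + 44 + 174 + 180 + 15 = 438; overall_B = 438/15 = 29.2000.
Difference = 30.6667 − 29.2000 = 1.4667 ≈ 1.5.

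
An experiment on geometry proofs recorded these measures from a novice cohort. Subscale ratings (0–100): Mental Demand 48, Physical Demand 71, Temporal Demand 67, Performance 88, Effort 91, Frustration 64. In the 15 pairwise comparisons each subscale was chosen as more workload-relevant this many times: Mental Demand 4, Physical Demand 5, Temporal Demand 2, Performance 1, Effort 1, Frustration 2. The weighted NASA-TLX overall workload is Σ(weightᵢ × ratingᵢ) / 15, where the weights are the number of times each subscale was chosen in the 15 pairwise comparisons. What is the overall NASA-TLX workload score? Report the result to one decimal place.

The tallies are the weights (they sum to 15).
Weighted sum = 4·48 + 5·71 + 2·67 + 1·88 + 1·91 + 2·64
            = 192 + 355 + 134 + 88 + 91 + 128 = 988.
Overall workload = 988 / 15 = 65.8667 ≈ 65.9.

65.9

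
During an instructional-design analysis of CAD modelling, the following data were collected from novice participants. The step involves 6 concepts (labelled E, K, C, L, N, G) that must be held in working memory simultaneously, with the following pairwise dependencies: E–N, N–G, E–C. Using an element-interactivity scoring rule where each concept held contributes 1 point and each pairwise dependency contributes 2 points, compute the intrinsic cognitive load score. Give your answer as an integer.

12

Count of concepts held simultaneously: 6.
Count of pairwise dependencies listed: 3.
Element contribution: 6 × 1 = 6.
Interaction contribution: 3 × 2 = 6.
Intrinsic load = 6 + 6 = 12.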